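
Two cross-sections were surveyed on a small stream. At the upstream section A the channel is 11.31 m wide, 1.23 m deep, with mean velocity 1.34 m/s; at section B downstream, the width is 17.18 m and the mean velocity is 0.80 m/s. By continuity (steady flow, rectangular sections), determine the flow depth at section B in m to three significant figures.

1.36 m

Q = A₁V₁ = (11.31×1.23) × 1.34 = 18.64 m³/s
d₂ = Q/(b₂ V₂) = 18.64/(17.18×0.80) = 1.356 m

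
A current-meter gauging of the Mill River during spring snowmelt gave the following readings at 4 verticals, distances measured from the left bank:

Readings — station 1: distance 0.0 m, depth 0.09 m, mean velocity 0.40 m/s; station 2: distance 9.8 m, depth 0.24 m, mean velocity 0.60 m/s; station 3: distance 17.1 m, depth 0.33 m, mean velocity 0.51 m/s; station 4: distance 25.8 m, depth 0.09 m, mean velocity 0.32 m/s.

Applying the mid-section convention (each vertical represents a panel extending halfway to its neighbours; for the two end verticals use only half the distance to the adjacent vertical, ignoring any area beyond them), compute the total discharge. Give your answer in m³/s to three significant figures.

w_1 = (9.8 − 0.0)/2 = 4.9 m; q_1 = 0.40 × 0.09 × 4.9 = 0.1764 m³/s
w_2 = (17.1 − 0.0)/2 = 8.55 m; q_2 = 0.60 × 0.24 × 8.55 = 1.231 m³/s
w_3 = (25.8 − 9.8)/2 = 8 m; q_3 = 0.51 × 0.33 × 8 = 1.346 m³/s
w_4 = (25.8 − 17.1)/2 = 4.35 m; q_4 = 0.32 × 0.09 × 4.35 = 0.1253 m³/s
Q = Σ qᵢ = 2.879 m³/s

2.88 m³/s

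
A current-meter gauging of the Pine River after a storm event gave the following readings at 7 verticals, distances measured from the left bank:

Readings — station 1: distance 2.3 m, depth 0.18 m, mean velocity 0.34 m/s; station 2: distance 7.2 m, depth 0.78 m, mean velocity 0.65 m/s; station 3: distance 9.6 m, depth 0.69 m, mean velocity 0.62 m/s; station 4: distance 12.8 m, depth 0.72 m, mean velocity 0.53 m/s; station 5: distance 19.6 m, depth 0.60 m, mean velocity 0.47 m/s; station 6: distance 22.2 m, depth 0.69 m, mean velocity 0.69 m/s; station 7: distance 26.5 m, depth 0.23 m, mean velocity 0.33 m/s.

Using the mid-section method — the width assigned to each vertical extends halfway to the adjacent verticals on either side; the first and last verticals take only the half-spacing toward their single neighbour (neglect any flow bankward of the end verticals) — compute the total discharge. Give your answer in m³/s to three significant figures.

8.24 m³/s

w_1 = (7.2 − 2.3)/2 = 2.45 m; q_1 = 0.34 × 0.18 × 2.45 = 0.1499 m³/s
w_2 = (9.6 − 2.3)/2 = 3.65 m; q_2 = 0.65 × 0.78 × 3.65 = 1.851 m³/s
w_3 = (12.8 − 7.2)/2 = 2.8 m; q_3 = 0.62 × 0.69 × 2.8 = 1.198 m³/s
w_4 = (19.6 − 9.6)/2 = 5 m; q_4 = 0.53 × 0.72 × 5 = 1.908 m³/s
w_5 = (22.2 − 12.8)/2 = 4.7 m; q_5 = 0.47 × 0.60 × 4.7 = 1.325 m³/s
w_6 = (26.5 − 19.6)/2 = 3.45 m; q_6 = 0.69 × 0.69 × 3.45 = 1.643 m³/s
w_7 = (26.5 − 22.2)/2 = 2.15 m; q_7 = 0.33 × 0.23 × 2.15 = 0.1632 m³/s
Q = Σ qᵢ = 8.237 m³/s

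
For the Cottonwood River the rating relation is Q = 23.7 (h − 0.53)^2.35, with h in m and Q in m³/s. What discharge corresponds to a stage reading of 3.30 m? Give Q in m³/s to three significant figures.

260 m³/s

Q = 23.7 × (3.30 − 0.53)^2.35 = 23.7 × 2.77^2.35 = 259.8 m³/s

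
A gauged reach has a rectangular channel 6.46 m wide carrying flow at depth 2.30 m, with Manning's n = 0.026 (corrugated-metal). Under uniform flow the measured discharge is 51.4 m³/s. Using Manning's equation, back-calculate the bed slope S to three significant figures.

0.00546

A = b·y = 6.46 × 2.30 = 14.86 m²
P = b + 2y = 6.46 + 2×2.30 = 11.06 m
R = A/P = 14.86/11.06 = 1.343 m
S = (Q·n / (1·A·R^(2/3)))² = (51.4×0.026 / (1×14.86×1.218))² = 0.005458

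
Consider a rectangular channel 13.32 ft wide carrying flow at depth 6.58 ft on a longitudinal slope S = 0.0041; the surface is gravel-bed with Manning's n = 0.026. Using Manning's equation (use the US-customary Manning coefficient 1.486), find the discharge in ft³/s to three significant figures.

712 ft³/s

A = b·y = 13.32 × 6.58 = 87.65 ft²
P = b + 2y = 13.32 + 2×6.58 = 26.48 ft
R = A/P = 87.65/26.48 = 3.310 ft
Q = (1.486/n)·A·R^(2/3)·S^(1/2) = (1.486/0.026) × 87.65 × 3.310^(2/3) × 0.0041^(1/2) = 712.4 ft³/s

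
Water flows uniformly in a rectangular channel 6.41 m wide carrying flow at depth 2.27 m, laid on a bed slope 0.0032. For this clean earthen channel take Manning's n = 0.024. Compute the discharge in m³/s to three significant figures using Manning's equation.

41.5 m³/s

A = b·y = 6.41 × 2.27 = 14.55 m²
P = b + 2y = 6.41 + 2×2.27 = 10.95 m
R = A/P = 14.55/10.95 = 1.329 m
Q = (1/n)·A·R^(2/3)·S^(1/2) = (1/0.024) × 14.55 × 1.329^(2/3) × 0.0032^(1/2) = 41.45 m³/s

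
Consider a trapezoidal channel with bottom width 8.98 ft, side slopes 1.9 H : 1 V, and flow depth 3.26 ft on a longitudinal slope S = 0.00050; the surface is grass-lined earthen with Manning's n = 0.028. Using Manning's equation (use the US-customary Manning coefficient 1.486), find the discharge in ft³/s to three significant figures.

97.9 ft³/s

A = (b + z·y)·y = (8.98 + 1.9×3.26)×3.26 = 49.47 ft²
P = b + 2y√(1+z²) = 8.98 + 2×3.26×√(1+1.9²) = 22.98 ft
R = A/P = 49.47/22.98 = 2.153 ft
Q = (1.486/n)·A·R^(2/3)·S^(1/2) = (1.486/0.028) × 49.47 × 2.153^(2/3) × 0.00050^(1/2) = 97.87 ft³/s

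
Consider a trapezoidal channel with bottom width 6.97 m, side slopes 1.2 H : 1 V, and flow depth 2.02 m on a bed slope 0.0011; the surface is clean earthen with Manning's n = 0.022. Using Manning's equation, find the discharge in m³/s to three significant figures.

A = (b + z·y)·y = (6.97 + 1.2×2.02)×2.02 = 18.98 m²
P = b + 2y√(1+z²) = 6.97 + 2×2.02×√(1+1.2²) = 13.28 m
R = A/P = 18.98/13.28 = 1.429 m
Q = (1/n)·A·R^(2/3)·S^(1/2) = (1/0.022) × 18.98 × 1.429^(2/3) × 0.0011^(1/2) = 36.29 m³/s

36.3 m³/s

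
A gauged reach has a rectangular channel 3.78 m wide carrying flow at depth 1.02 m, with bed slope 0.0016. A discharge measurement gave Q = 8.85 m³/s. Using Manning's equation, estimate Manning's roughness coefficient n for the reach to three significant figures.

0.0132

A = b·y = 3.78 × 1.02 = 3.856 m²
P = b + 2y = 3.78 + 2×1.02 = 5.820 m
R = A/P = 3.856/5.820 = 0.6625 m
n = (1/Q)·A·R^(2/3)·S^(1/2) = (1/8.85) × 3.856 × 0.7599 × 0.04000 = 0.01324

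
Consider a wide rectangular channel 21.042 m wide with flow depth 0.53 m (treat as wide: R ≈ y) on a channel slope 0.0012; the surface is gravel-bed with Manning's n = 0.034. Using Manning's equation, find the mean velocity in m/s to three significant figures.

0.667 m/s

A = b·y = 21.042 × 0.53 = 11.15 m²
Wide channel: R ≈ y = 0.53 m
Q = (1/n)·A·R^(2/3)·S^(1/2) = (1/0.034) × 11.15 × 0.5300^(2/3) × 0.0012^(1/2) = 7.441 m³/s
V = Q/A = 7.441/11.15 = 0.6673 m/s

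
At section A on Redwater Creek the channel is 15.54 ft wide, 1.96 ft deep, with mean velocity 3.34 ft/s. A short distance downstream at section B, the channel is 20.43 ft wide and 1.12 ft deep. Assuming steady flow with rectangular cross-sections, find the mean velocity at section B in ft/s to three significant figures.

4.45 ft/s

Q = A₁V₁ = (15.54×1.96) × 3.34 = 101.7 ft³/s
A₂ = 20.43 × 1.12 = 22.88 ft²
V₂ = Q/A₂ = 101.7/22.88 = 4.446 ft/s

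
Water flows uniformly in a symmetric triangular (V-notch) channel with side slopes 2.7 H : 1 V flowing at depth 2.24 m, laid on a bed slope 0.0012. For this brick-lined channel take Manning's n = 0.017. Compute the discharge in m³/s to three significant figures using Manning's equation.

28.5 m³/s

A = z·y² = 2.7×2.24² = 13.55 m²
P = 2y√(1+z²) = 2×2.24×√(1+2.7²) = 12.90 m
R = A/P = 13.55/12.90 = 1.050 m
Q = (1/n)·A·R^(2/3)·S^(1/2) = (1/0.017) × 13.55 × 1.050^(2/3) × 0.0012^(1/2) = 28.52 m³/s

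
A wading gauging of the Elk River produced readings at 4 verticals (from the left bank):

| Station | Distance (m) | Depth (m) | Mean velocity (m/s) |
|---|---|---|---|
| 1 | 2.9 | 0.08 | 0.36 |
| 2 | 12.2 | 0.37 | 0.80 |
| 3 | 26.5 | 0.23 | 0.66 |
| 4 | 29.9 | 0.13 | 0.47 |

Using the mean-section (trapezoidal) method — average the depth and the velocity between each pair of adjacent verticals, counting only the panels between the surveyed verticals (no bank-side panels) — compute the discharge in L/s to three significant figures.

4690 L/s

Panel 1-2: Δb = 9.3 m, d̄ = (0.08+0.37)/2 = 0.225, v̄ = (0.36+0.80)/2 = 0.58 → q = 9.3×0.225×0.58 = 1.214 m³/s
Panel 2-3: Δb = 14.3 m, d̄ = (0.37+0.23)/2 = 0.3, v̄ = (0.80+0.66)/2 = 0.73 → q = 14.3×0.3×0.73 = 3.132 m³/s
Panel 3-4: Δb = 3.4 m, d̄ = (0.23+0.13)/2 = 0.18, v̄ = (0.66+0.47)/2 = 0.565 → q = 3.4×0.18×0.565 = 0.3458 m³/s
Q = Σ q = 4.691 m³/s
= 4.691 × 1000 = 4691 L/s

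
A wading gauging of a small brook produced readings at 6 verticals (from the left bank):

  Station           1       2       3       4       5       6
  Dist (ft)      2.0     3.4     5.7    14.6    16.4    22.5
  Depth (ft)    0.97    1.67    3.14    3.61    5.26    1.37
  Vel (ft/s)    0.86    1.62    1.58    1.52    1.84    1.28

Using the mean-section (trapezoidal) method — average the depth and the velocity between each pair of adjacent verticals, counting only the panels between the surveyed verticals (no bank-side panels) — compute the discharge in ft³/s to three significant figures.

103 ft³/s

Panel 1-2: Δb = 1.4 ft, d̄ = (0.97+1.67)/2 = 1.32, v̄ = (0.86+1.62)/2 = 1.24 → q = 1.4×1.32×1.24 = 2.292 ft³/s
Panel 2-3: Δb = 2.3 ft, d̄ = (1.67+3.14)/2 = 2.405, v̄ = (1.62+1.58)/2 = 1.6 → q = 2.3×2.405×1.6 = 8.850 ft³/s
Panel 3-4: Δb = 8.9 ft, d̄ = (3.14+3.61)/2 = 3.375, v̄ = (1.58+1.52)/2 = 1.55 → q = 8.9×3.375×1.55 = 46.56 ft³/s
Panel 4-5: Δb = 1.8 ft, d̄ = (3.61+5.26)/2 = 4.435, v̄ = (1.52+1.84)/2 = 1.68 → q = 1.8×4.435×1.68 = 13.41 ft³/s
Panel 5-6: Δb = 6.1 ft, d̄ = (5.26+1.37)/2 = 3.315, v̄ = (1.84+1.28)/2 = 1.56 → q = 6.1×3.315×1.56 = 31.55 ft³/s
Q = Σ q = 102.7 ft³/s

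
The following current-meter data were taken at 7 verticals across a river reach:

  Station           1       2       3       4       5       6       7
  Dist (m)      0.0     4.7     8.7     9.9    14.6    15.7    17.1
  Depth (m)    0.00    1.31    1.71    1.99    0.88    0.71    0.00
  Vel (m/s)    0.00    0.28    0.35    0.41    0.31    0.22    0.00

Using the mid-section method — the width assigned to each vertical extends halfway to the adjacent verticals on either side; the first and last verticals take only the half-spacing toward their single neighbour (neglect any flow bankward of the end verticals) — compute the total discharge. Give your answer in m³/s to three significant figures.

w_2 = (8.7 − 0.0)/2 = 4.35 m; q_2 = 0.28 × 1.31 × 4.35 = 1.596 m³/s
w_3 = (9.9 − 4.7)/2 = 2.6 m; q_3 = 0.35 × 1.71 × 2.6 = 1.556 m³/s
w_4 = (14.6 − 8.7)/2 = 2.95 m; q_4 = 0.41 × 1.99 × 2.95 = 2.407 m³/s
w_5 = (15.7 − 9.9)/2 = 2.9 m; q_5 = 0.31 × 0.88 × 2.9 = 0.7911 m³/s
w_6 = (17.1 − 14.6)/2 = 1.25 m; q_6 = 0.22 × 0.71 × 1.25 = 0.1953 m³/s
Stations 1, 7 contribute zero (depth or velocity is 0).
Q = Σ qᵢ = 6.545 m³/s

6.54 m³/s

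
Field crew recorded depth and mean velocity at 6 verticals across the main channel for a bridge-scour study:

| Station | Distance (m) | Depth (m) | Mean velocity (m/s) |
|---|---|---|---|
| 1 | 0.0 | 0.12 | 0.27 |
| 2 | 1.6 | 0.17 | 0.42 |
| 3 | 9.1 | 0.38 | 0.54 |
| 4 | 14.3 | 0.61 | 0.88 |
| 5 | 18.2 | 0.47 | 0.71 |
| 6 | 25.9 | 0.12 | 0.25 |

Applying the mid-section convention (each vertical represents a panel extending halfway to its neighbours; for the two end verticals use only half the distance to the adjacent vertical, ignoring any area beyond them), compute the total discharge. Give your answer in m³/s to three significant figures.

w_1 = (1.6 − 0.0)/2 = 0.8 m; q_1 = 0.27 × 0.12 × 0.8 = 0.02592 m³/s
w_2 = (9.1 − 0.0)/2 = 4.55 m; q_2 = 0.42 × 0.17 × 4.55 = 0.3249 m³/s
w_3 = (14.3 − 1.6)/2 = 6.35 m; q_3 = 0.54 × 0.38 × 6.35 = 1.303 m³/s
w_4 = (18.2 − 9.1)/2 = 4.55 m; q_4 = 0.88 × 0.61 × 4.55 = 2.442 m³/s
w_5 = (25.9 − 14.3)/2 = 5.8 m; q_5 = 0.71 × 0.47 × 5.8 = 1.935 m³/s
w_6 = (25.9 − 18.2)/2 = 3.85 m; q_6 = 0.25 × 0.12 × 3.85 = 0.1155 m³/s
Q = Σ qᵢ = 6.147 m³/s

6.15 m³/s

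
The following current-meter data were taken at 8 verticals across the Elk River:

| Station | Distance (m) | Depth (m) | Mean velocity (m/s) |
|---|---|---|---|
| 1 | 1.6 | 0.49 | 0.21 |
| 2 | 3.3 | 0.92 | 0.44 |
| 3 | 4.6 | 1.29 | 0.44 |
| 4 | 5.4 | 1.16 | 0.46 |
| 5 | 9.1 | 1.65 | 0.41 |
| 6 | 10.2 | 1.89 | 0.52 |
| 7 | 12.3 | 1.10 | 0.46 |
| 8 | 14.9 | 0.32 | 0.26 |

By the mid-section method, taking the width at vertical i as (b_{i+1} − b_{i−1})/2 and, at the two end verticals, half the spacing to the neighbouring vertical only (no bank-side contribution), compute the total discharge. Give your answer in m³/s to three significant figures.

w_1 = (3.3 − 1.6)/2 = 0.85 m; q_1 = 0.21 × 0.49 × 0.85 = 0.08747 m³/s
w_2 = (4.6 − 1.6)/2 = 1.5 m; q_2 = 0.44 × 0.92 × 1.5 = 0.6072 m³/s
w_3 = (5.4 − 3.3)/2 = 1.05 m; q_3 = 0.44 × 1.29 × 1.05 = 0.5960 m³/s
w_4 = (9.1 − 4.6)/2 = 2.25 m; q_4 = 0.46 × 1.16 × 2.25 = 1.201 m³/s
w_5 = (10.2 − 5.4)/2 = 2.4 m; q_5 = 0.41 × 1.65 × 2.4 = 1.624 m³/s
w_6 = (12.3 − 9.1)/2 = 1.6 m; q_6 = 0.52 × 1.89 × 1.6 = 1.572 m³/s
w_7 = (14.9 − 10.2)/2 = 2.35 m; q_7 = 0.46 × 1.10 × 2.35 = 1.189 m³/s
w_8 = (14.9 − 12.3)/2 = 1.3 m; q_8 = 0.26 × 0.32 × 1.3 = 0.1082 m³/s
Q = Σ qᵢ = 6.985 m³/s

6.98 m³/s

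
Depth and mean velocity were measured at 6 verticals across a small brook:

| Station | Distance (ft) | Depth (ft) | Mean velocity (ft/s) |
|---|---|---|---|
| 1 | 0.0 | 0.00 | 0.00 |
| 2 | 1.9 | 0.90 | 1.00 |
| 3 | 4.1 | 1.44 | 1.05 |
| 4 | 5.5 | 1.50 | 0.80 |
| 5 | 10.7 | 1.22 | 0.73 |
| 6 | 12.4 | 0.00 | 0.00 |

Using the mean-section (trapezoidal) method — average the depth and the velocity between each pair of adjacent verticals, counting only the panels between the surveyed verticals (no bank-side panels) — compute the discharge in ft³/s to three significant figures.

10.8 ft³/s

Panel 1-2: Δb = 1.9 ft, d̄ = (0.00+0.90)/2 = 0.45, v̄ = (0.00+1.00)/2 = 0.5 → q = 1.9×0.45×0.5 = 0.4275 ft³/s
Panel 2-3: Δb = 2.2 ft, d̄ = (0.90+1.44)/2 = 1.17, v̄ = (1.00+1.05)/2 = 1.025 → q = 2.2×1.17×1.025 = 2.638 ft³/s
Panel 3-4: Δb = 1.4 ft, d̄ = (1.44+1.50)/2 = 1.47, v̄ = (1.05+0.80)/2 = 0.925 → q = 1.4×1.47×0.925 = 1.904 ft³/s
Panel 4-5: Δb = 5.2 ft, d̄ = (1.50+1.22)/2 = 1.36, v̄ = (0.80+0.73)/2 = 0.765 → q = 5.2×1.36×0.765 = 5.410 ft³/s
Panel 5-6: Δb = 1.7 ft, d̄ = (1.22+0.00)/2 = 0.61, v̄ = (0.73+0.00)/2 = 0.365 → q = 1.7×0.61×0.365 = 0.3785 ft³/s
Q = Σ q = 10.76 ft³/s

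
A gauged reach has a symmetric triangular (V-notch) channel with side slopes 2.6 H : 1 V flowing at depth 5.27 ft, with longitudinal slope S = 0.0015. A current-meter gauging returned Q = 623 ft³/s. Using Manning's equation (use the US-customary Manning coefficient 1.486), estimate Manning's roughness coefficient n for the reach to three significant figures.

A = z·y² = 2.6×5.27² = 72.21 ft²
P = 2y√(1+z²) = 2×5.27×√(1+2.6²) = 29.36 ft
R = A/P = 72.21/29.36 = 2.459 ft
n = (1.486/Q)·A·R^(2/3)·S^(1/2) = (1.486/623) × 72.21 × 1.822 × 0.03873 = 0.01215

0.0122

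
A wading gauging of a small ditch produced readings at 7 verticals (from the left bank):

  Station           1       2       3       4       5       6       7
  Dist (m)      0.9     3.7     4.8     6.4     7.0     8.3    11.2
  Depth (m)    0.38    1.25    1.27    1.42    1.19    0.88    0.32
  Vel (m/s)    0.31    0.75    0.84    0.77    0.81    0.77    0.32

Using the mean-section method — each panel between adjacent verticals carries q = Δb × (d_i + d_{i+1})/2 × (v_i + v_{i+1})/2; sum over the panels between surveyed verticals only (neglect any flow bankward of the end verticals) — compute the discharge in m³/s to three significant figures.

Panel 1-2: Δb = 2.8 m, d̄ = (0.38+1.25)/2 = 0.815, v̄ = (0.31+0.75)/2 = 0.53 → q = 2.8×0.815×0.53 = 1.209 m³/s
Panel 2-3: Δb = 1.1 m, d̄ = (1.25+1.27)/2 = 1.26, v̄ = (0.75+0.84)/2 = 0.795 → q = 1.1×1.26×0.795 = 1.102 m³/s
Panel 3-4: Δb = 1.6 m, d̄ = (1.27+1.42)/2 = 1.345, v̄ = (0.84+0.77)/2 = 0.805 → q = 1.6×1.345×0.805 = 1.732 m³/s
Panel 4-5: Δb = 0.6 m, d̄ = (1.42+1.19)/2 = 1.305, v̄ = (0.77+0.81)/2 = 0.79 → q = 0.6×1.305×0.79 = 0.6186 m³/s
Panel 5-6: Δb = 1.3 m, d̄ = (1.19+0.88)/2 = 1.035, v̄ = (0.81+0.77)/2 = 0.79 → q = 1.3×1.035×0.79 = 1.063 m³/s
Panel 6-7: Δb = 2.9 m, d̄ = (0.88+0.32)/2 = 0.6, v̄ = (0.77+0.32)/2 = 0.545 → q = 2.9×0.6×0.545 = 0.9483 m³/s
Q = Σ q = 6.674 m³/s

6.67 m³/s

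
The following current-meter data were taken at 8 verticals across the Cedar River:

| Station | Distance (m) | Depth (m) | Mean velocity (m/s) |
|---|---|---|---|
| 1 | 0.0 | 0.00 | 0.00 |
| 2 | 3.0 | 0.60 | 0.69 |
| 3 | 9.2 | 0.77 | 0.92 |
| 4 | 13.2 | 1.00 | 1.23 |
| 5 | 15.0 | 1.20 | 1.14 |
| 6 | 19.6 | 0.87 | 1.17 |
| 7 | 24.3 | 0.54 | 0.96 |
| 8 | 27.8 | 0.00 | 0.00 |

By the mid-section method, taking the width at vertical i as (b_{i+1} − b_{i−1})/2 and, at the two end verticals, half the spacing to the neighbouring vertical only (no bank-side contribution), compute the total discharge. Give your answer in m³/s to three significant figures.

20.3 m³/s

w_2 = (9.2 − 0.0)/2 = 4.6 m; q_2 = 0.69 × 0.60 × 4.6 = 1.904 m³/s
w_3 = (13.2 − 3.0)/2 = 5.1 m; q_3 = 0.92 × 0.77 × 5.1 = 3.613 m³/s
w_4 = (15.0 − 9.2)/2 = 2.9 m; q_4 = 1.23 × 1.00 × 2.9 = 3.567 m³/s
w_5 = (19.6 − 13.2)/2 = 3.2 m; q_5 = 1.14 × 1.20 × 3.2 = 4.378 m³/s
w_6 = (24.3 − 15.0)/2 = 4.65 m; q_6 = 1.17 × 0.87 × 4.65 = 4.733 m³/s
w_7 = (27.8 − 19.6)/2 = 4.1 m; q_7 = 0.96 × 0.54 × 4.1 = 2.125 m³/s
Stations 1, 8 contribute zero (depth or velocity is 0).
Q = Σ qᵢ = 20.32 m³/s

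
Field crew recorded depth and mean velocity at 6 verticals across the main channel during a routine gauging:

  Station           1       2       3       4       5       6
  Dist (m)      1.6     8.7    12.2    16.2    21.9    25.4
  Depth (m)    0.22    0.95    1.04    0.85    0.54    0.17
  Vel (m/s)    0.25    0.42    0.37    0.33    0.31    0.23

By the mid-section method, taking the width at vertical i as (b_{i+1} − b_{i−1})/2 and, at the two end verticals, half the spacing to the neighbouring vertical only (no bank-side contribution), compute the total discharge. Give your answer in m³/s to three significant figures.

5.95 m³/s

w_1 = (8.7 − 1.6)/2 = 3.55 m; q_1 = 0.25 × 0.22 × 3.55 = 0.1953 m³/s
w_2 = (12.2 − 1.6)/2 = 5.3 m; q_2 = 0.42 × 0.95 × 5.3 = 2.115 m³/s
w_3 = (16.2 − 8.7)/2 = 3.75 m; q_3 = 0.37 × 1.04 × 3.75 = 1.443 m³/s
w_4 = (21.9 − 12.2)/2 = 4.85 m; q_4 = 0.33 × 0.85 × 4.85 = 1.360 m³/s
w_5 = (25.4 − 16.2)/2 = 4.6 m; q_5 = 0.31 × 0.54 × 4.6 = 0.7700 m³/s
w_6 = (25.4 − 21.9)/2 = 1.75 m; q_6 = 0.23 × 0.17 × 1.75 = 0.06843 m³/s
Q = Σ qᵢ = 5.952 m³/s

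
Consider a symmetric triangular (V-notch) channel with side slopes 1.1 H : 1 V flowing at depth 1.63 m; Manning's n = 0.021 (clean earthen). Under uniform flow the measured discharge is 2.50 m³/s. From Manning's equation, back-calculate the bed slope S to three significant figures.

A = z·y² = 1.1×1.63² = 2.923 m²
P = 2y√(1+z²) = 2×1.63×√(1+1.1²) = 4.846 m
R = A/P = 2.923/4.846 = 0.6031 m
S = (Q·n / (1·A·R^(2/3)))² = (2.50×0.021 / (1×2.923×0.7138))² = 0.0006334

0.000633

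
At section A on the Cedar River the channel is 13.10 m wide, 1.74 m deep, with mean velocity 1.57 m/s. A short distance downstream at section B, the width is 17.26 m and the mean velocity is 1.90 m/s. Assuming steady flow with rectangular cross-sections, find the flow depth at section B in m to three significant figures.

1.09 m

Q = A₁V₁ = (13.10×1.74) × 1.57 = 35.79 m³/s
d₂ = Q/(b₂ V₂) = 35.79/(17.26×1.90) = 1.091 m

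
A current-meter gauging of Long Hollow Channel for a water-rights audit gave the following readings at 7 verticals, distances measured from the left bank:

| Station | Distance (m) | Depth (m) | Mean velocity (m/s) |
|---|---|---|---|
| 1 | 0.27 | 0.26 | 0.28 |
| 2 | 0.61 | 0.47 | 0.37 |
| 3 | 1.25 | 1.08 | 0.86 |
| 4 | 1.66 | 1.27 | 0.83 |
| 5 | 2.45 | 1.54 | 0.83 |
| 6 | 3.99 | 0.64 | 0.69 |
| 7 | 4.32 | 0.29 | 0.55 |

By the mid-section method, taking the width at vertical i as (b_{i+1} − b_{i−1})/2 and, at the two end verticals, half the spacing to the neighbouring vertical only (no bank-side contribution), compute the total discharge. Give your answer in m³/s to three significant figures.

3.15 m³/s

w_1 = (0.61 − 0.27)/2 = 0.17 m; q_1 = 0.28 × 0.26 × 0.17 = 0.01238 m³/s
w_2 = (1.25 − 0.27)/2 = 0.49 m; q_2 = 0.37 × 0.47 × 0.49 = 0.08521 m³/s
w_3 = (1.66 − 0.61)/2 = 0.525 m; q_3 = 0.86 × 1.08 × 0.525 = 0.4876 m³/s
w_4 = (2.45 − 1.25)/2 = 0.6 m; q_4 = 0.83 × 1.27 × 0.6 = 0.6325 m³/s
w_5 = (3.99 − 1.66)/2 = 1.165 m; q_5 = 0.83 × 1.54 × 1.165 = 1.489 m³/s
w_6 = (4.32 − 2.45)/2 = 0.935 m; q_6 = 0.69 × 0.64 × 0.935 = 0.4129 m³/s
w_7 = (4.32 − 3.99)/2 = 0.165 m; q_7 = 0.55 × 0.29 × 0.165 = 0.02632 m³/s
Q = Σ qᵢ = 3.146 m³/s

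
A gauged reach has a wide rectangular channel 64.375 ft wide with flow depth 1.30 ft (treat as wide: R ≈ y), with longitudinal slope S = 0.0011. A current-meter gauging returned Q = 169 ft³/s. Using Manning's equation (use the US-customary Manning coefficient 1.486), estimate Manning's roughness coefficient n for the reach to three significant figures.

0.0291

A = b·y = 64.375 × 1.30 = 83.69 ft²
Wide channel: R ≈ y = 1.30 ft
n = (1.486/Q)·A·R^(2/3)·S^(1/2) = (1.486/169) × 83.69 × 1.191 × 0.03317 = 0.02907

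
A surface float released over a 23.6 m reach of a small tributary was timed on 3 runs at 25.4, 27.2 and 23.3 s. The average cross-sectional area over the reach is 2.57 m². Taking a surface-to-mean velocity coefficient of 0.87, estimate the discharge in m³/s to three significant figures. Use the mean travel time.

2.09 m³/s

t̄ = (25.4 + 27.2 + 23.3) / 3 = 25.3 s
v_surface = L / t̄ = 23.6 / 25.3 = 0.9328 m/s
v_mean = 0.87 × 0.9328 = 0.8115 m/s
Q = A × v_mean = 2.57 × 0.8115 = 2.086 m³/s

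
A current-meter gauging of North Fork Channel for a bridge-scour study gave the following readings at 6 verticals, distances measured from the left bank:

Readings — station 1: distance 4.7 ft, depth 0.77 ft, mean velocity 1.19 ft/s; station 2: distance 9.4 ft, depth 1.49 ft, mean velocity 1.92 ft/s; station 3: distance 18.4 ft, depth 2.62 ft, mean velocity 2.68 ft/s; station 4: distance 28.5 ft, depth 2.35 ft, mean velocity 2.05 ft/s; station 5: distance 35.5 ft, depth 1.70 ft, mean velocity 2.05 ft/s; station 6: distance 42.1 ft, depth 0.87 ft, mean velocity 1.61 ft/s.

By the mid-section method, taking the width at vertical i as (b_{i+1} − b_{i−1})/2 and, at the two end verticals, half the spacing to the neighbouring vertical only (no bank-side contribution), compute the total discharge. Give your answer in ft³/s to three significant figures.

158 ft³/s

w_1 = (9.4 − 4.7)/2 = 2.35 ft; q_1 = 1.19 × 0.77 × 2.35 = 2.153 ft³/s
w_2 = (18.4 − 4.7)/2 = 6.85 ft; q_2 = 1.92 × 1.49 × 6.85 = 19.60 ft³/s
w_3 = (28.5 − 9.4)/2 = 9.55 ft; q_3 = 2.68 × 2.62 × 9.55 = 67.06 ft³/s
w_4 = (35.5 − 18.4)/2 = 8.55 ft; q_4 = 2.05 × 2.35 × 8.55 = 41.19 ft³/s
w_5 = (42.1 − 28.5)/2 = 6.8 ft; q_5 = 2.05 × 1.70 × 6.8 = 23.70 ft³/s
w_6 = (42.1 − 35.5)/2 = 3.3 ft; q_6 = 1.61 × 0.87 × 3.3 = 4.622 ft³/s
Q = Σ qᵢ = 158.3 ft³/s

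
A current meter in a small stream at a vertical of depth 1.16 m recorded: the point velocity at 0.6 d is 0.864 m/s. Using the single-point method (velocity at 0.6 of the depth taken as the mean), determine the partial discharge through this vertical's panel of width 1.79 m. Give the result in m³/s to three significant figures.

v̄ = v₀.₆ = 0.864 m/s
q = v̄ × d × w = 0.8640 × 1.16 × 1.79 = 1.794 m³/s

1.79 m³/s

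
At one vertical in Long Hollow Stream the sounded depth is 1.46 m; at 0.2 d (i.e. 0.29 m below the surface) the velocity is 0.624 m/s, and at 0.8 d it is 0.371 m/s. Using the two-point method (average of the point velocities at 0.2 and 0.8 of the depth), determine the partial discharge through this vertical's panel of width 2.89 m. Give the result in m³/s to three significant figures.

2.10 m³/s

v̄ = (0.624 + 0.371) / 2 = 0.4975 m/s
q = v̄ × d × w = 0.4975 × 1.46 × 2.89 = 2.099 m³/s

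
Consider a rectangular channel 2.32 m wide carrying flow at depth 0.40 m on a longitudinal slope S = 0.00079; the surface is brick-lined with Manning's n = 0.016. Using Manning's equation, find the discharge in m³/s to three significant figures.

0.726 m³/s

A = b·y = 2.32 × 0.40 = 0.9280 m²
P = b + 2y = 2.32 + 2×0.40 = 3.120 m
R = A/P = 0.9280/3.120 = 0.2974 m
Q = (1/n)·A·R^(2/3)·S^(1/2) = (1/0.016) × 0.9280 × 0.2974^(2/3) × 0.00079^(1/2) = 0.7264 m³/s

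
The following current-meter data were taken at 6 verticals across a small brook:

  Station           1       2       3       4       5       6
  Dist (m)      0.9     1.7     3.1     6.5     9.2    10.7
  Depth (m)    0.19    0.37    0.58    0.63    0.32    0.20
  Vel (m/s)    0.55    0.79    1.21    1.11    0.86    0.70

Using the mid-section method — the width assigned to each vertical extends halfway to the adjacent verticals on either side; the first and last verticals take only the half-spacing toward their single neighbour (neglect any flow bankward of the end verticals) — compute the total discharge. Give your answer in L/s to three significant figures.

4860 L/s

w_1 = (1.7 − 0.9)/2 = 0.4 m; q_1 = 0.55 × 0.19 × 0.4 = 0.04180 m³/s
w_2 = (3.1 − 0.9)/2 = 1.1 m; q_2 = 0.79 × 0.37 × 1.1 = 0.3215 m³/s
w_3 = (6.5 − 1.7)/2 = 2.4 m; q_3 = 1.21 × 0.58 × 2.4 = 1.684 m³/s
w_4 = (9.2 − 3.1)/2 = 3.05 m; q_4 = 1.11 × 0.63 × 3.05 = 2.133 m³/s
w_5 = (10.7 − 6.5)/2 = 2.1 m; q_5 = 0.86 × 0.32 × 2.1 = 0.5779 m³/s
w_6 = (10.7 − 9.2)/2 = 0.75 m; q_6 = 0.70 × 0.20 × 0.75 = 0.1050 m³/s
Q = Σ qᵢ = 4.863 m³/s
= 4.863 × 1000 = 4863 L/s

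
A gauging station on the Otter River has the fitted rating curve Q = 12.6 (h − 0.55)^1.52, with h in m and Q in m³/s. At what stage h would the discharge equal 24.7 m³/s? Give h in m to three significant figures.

2.11 m

h − h₀ = (Q/C)^(1/b) = (24.7/12.6)^(1/1.52) = 1.557 m
h = 0.55 + 1.557 = 2.107 m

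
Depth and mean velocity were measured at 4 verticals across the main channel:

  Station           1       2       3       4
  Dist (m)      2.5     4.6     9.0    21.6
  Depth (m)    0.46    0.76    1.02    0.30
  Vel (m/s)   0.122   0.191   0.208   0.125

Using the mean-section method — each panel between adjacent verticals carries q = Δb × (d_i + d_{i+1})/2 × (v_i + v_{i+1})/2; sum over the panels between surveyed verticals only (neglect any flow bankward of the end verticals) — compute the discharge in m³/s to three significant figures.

Panel 1-2: Δb = 2.1 m, d̄ = (0.46+0.76)/2 = 0.61, v̄ = (0.122+0.191)/2 = 0.1565 → q = 2.1×0.61×0.1565 = 0.2005 m³/s
Panel 2-3: Δb = 4.4 m, d̄ = (0.76+1.02)/2 = 0.89, v̄ = (0.191+0.208)/2 = 0.1995 → q = 4.4×0.89×0.1995 = 0.7812 m³/s
Panel 3-4: Δb = 12.6 m, d̄ = (1.02+0.30)/2 = 0.66, v̄ = (0.208+0.125)/2 = 0.1665 → q = 12.6×0.66×0.1665 = 1.385 m³/s
Q = Σ q = 2.366 m³/s

2.37 m³/s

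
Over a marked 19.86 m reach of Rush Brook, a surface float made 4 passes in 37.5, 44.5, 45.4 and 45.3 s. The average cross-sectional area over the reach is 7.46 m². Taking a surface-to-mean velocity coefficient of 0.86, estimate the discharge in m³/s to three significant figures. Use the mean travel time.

t̄ = (37.5 + 44.5 + 45.4 + 45.3) / 4 = 43.175 s
v_surface = L / t̄ = 19.86 / 43.175 = 0.4600 m/s
v_mean = 0.86 × 0.4600 = 0.3956 m/s
Q = A × v_mean = 7.46 × 0.3956 = 2.951 m³/s

2.95 m³/s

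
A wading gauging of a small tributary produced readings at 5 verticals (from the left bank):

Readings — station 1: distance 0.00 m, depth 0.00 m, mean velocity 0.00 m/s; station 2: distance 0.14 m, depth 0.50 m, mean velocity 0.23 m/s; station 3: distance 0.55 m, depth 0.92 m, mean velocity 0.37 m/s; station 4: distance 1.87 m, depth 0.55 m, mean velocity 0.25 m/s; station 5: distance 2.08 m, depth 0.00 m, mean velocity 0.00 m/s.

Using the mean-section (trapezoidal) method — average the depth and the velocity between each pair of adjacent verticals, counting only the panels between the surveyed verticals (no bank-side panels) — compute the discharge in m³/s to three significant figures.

Panel 1-2: Δb = 0.14 m, d̄ = (0.00+0.50)/2 = 0.25, v̄ = (0.00+0.23)/2 = 0.115 → q = 0.14×0.25×0.115 = 0.004025 m³/s
Panel 2-3: Δb = 0.41 m, d̄ = (0.50+0.92)/2 = 0.71, v̄ = (0.23+0.37)/2 = 0.3 → q = 0.41×0.71×0.3 = 0.08733 m³/s
Panel 3-4: Δb = 1.32 m, d̄ = (0.92+0.55)/2 = 0.735, v̄ = (0.37+0.25)/2 = 0.31 → q = 1.32×0.735×0.31 = 0.3008 m³/s
Panel 4-5: Δb = 0.21 m, d̄ = (0.55+0.00)/2 = 0.275, v̄ = (0.25+0.00)/2 = 0.125 → q = 0.21×0.275×0.125 = 0.007219 m³/s
Q = Σ q = 0.3993 m³/s

0.399 m³/s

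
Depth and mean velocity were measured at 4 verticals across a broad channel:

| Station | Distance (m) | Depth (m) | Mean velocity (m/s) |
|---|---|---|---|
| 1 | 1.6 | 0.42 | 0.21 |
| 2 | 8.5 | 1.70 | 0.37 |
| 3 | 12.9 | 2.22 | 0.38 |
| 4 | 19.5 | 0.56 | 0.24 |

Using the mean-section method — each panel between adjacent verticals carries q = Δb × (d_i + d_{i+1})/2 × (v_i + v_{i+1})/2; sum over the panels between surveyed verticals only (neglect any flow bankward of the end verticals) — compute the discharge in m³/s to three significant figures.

Panel 1-2: Δb = 6.9 m, d̄ = (0.42+1.70)/2 = 1.06, v̄ = (0.21+0.37)/2 = 0.29 → q = 6.9×1.06×0.29 = 2.121 m³/s
Panel 2-3: Δb = 4.4 m, d̄ = (1.70+2.22)/2 = 1.96, v̄ = (0.37+0.38)/2 = 0.375 → q = 4.4×1.96×0.375 = 3.234 m³/s
Panel 3-4: Δb = 6.6 m, d̄ = (2.22+0.56)/2 = 1.39, v̄ = (0.38+0.24)/2 = 0.31 → q = 6.6×1.39×0.31 = 2.844 m³/s
Q = Σ q = 8.199 m³/s

8.20 m³/s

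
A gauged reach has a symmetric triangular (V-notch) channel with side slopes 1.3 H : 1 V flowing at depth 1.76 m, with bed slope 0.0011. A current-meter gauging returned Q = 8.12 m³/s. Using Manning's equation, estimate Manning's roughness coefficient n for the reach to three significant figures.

0.0129

A = z·y² = 1.3×1.76² = 4.027 m²
P = 2y√(1+z²) = 2×1.76×√(1+1.3²) = 5.773 m
R = A/P = 4.027/5.773 = 0.6975 m
n = (1/Q)·A·R^(2/3)·S^(1/2) = (1/8.12) × 4.027 × 0.7865 × 0.03317 = 0.01294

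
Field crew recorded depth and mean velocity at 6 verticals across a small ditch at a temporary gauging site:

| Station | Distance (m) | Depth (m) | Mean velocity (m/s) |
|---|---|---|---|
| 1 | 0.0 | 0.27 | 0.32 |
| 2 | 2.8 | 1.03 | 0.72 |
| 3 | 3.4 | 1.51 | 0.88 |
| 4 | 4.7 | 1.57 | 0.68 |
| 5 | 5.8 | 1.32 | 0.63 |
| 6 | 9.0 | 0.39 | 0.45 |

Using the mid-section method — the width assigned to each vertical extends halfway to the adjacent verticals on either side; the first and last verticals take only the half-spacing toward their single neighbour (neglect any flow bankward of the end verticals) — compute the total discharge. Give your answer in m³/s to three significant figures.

w_1 = (2.8 − 0.0)/2 = 1.4 m; q_1 = 0.32 × 0.27 × 1.4 = 0.1210 m³/s
w_2 = (3.4 − 0.0)/2 = 1.7 m; q_2 = 0.72 × 1.03 × 1.7 = 1.261 m³/s
w_3 = (4.7 − 2.8)/2 = 0.95 m; q_3 = 0.88 × 1.51 × 0.95 = 1.262 m³/s
w_4 = (5.8 − 3.4)/2 = 1.2 m; q_4 = 0.68 × 1.57 × 1.2 = 1.281 m³/s
w_5 = (9.0 − 4.7)/2 = 2.15 m; q_5 = 0.63 × 1.32 × 2.15 = 1.788 m³/s
w_6 = (9.0 − 5.8)/2 = 1.6 m; q_6 = 0.45 × 0.39 × 1.6 = 0.2808 m³/s
Q = Σ qᵢ = 5.994 m³/s

5.99 m³/s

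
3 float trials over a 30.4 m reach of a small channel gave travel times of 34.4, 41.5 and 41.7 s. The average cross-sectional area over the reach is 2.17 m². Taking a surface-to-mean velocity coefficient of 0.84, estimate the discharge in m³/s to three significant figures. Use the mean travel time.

t̄ = (34.4 + 41.5 + 41.7) / 3 = 39.2 s
v_surface = L / t̄ = 30.4 / 39.2 = 0.7755 m/s
v_mean = 0.84 × 0.7755 = 0.6514 m/s
Q = A × v_mean = 2.17 × 0.6514 = 1.414 m³/s

1.41 m³/s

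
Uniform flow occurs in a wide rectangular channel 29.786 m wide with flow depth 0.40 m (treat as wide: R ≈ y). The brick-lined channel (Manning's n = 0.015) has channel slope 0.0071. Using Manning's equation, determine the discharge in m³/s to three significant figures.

A = b·y = 29.786 × 0.40 = 11.91 m²
Wide channel: R ≈ y = 0.40 m
Q = (1/n)·A·R^(2/3)·S^(1/2) = (1/0.015) × 11.91 × 0.4000^(2/3) × 0.0071^(1/2) = 36.33 m³/s

36.3 m³/s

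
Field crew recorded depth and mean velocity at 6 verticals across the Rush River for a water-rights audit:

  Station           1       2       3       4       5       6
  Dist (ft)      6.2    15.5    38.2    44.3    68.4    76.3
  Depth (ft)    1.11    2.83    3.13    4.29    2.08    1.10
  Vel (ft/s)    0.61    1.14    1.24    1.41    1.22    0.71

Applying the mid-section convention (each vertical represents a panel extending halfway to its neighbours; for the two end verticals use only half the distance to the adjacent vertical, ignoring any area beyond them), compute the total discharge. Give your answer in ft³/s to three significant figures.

w_1 = (15.5 − 6.2)/2 = 4.65 ft; q_1 = 0.61 × 1.11 × 4.65 = 3.149 ft³/s
w_2 = (38.2 − 6.2)/2 = 16 ft; q_2 = 1.14 × 2.83 × 16 = 51.62 ft³/s
w_3 = (44.3 − 15.5)/2 = 14.4 ft; q_3 = 1.24 × 3.13 × 14.4 = 55.89 ft³/s
w_4 = (68.4 − 38.2)/2 = 15.1 ft; q_4 = 1.41 × 4.29 × 15.1 = 91.34 ft³/s
w_5 = (76.3 − 44.3)/2 = 16 ft; q_5 = 1.22 × 2.08 × 16 = 40.60 ft³/s
w_6 = (76.3 − 68.4)/2 = 3.95 ft; q_6 = 0.71 × 1.10 × 3.95 = 3.085 ft³/s
Q = Σ qᵢ = 245.7 ft³/s

246 ft³/s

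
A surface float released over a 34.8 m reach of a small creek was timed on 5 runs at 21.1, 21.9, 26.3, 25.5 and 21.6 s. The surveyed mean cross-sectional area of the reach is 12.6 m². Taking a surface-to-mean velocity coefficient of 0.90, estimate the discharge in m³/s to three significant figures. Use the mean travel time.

17.0 m³/s

t̄ = (21.1 + 21.9 + 26.3 + 25.5 + 21.6) / 5 = 23.28 s
v_surface = L / t̄ = 34.8 / 23.28 = 1.495 m/s
v_mean = 0.90 × 1.495 = 1.345 m/s
Q = A × v_mean = 12.6 × 1.345 = 16.95 m³/s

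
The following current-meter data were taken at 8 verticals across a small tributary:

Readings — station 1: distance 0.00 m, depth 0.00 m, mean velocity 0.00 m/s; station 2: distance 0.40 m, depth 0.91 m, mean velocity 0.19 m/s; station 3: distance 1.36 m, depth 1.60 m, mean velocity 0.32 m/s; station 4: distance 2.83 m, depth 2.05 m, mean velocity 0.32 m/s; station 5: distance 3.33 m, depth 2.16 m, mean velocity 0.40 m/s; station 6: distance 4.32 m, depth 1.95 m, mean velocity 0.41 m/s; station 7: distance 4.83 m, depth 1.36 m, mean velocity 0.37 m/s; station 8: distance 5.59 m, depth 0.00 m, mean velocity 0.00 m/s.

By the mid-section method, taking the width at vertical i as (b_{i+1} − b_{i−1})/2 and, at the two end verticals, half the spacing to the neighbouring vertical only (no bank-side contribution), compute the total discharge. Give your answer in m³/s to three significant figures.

w_2 = (1.36 − 0.00)/2 = 0.68 m; q_2 = 0.19 × 0.91 × 0.68 = 0.1176 m³/s
w_3 = (2.83 − 0.40)/2 = 1.215 m; q_3 = 0.32 × 1.60 × 1.215 = 0.6221 m³/s
w_4 = (3.33 − 1.36)/2 = 0.985 m; q_4 = 0.32 × 2.05 × 0.985 = 0.6462 m³/s
w_5 = (4.32 − 2.83)/2 = 0.745 m; q_5 = 0.40 × 2.16 × 0.745 = 0.6437 m³/s
w_6 = (4.83 − 3.33)/2 = 0.75 m; q_6 = 0.41 × 1.95 × 0.75 = 0.5996 m³/s
w_7 = (5.59 − 4.32)/2 = 0.635 m; q_7 = 0.37 × 1.36 × 0.635 = 0.3195 m³/s
Stations 1, 8 contribute zero (depth or velocity is 0).
Q = Σ qᵢ = 2.949 m³/s

2.95 m³/s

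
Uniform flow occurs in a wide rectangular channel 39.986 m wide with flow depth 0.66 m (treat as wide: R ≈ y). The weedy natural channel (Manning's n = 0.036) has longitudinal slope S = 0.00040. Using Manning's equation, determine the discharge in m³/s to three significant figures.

A = b·y = 39.986 × 0.66 = 26.39 m²
Wide channel: R ≈ y = 0.66 m
Q = (1/n)·A·R^(2/3)·S^(1/2) = (1/0.036) × 26.39 × 0.6600^(2/3) × 0.00040^(1/2) = 11.11 m³/s

11.1 m³/s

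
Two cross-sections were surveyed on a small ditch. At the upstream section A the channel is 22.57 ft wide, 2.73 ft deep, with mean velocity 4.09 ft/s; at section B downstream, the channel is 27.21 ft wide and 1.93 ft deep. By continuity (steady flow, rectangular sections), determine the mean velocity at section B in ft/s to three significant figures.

Q = A₁V₁ = (22.57×2.73) × 4.09 = 252.0 ft³/s
A₂ = 27.21 × 1.93 = 52.52 ft²
V₂ = Q/A₂ = 252.0/52.52 = 4.799 ft/s

4.80 ft/s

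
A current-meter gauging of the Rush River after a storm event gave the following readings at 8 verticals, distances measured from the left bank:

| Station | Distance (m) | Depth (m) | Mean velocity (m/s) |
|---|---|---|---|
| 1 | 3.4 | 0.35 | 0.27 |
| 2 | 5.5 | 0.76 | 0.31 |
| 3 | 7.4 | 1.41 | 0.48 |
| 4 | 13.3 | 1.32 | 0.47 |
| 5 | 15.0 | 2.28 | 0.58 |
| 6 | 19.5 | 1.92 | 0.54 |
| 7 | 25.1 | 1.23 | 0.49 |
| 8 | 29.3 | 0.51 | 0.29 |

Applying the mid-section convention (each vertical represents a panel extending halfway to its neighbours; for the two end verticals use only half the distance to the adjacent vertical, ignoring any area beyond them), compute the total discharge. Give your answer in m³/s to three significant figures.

w_1 = (5.5 − 3.4)/2 = 1.05 m; q_1 = 0.27 × 0.35 × 1.05 = 0.09923 m³/s
w_2 = (7.4 − 3.4)/2 = 2 m; q_2 = 0.31 × 0.76 × 2 = 0.4712 m³/s
w_3 = (13.3 − 5.5)/2 = 3.9 m; q_3 = 0.48 × 1.41 × 3.9 = 2.640 m³/s
w_4 = (15.0 − 7.4)/2 = 3.8 m; q_4 = 0.47 × 1.32 × 3.8 = 2.358 m³/s
w_5 = (19.5 − 13.3)/2 = 3.1 m; q_5 = 0.58 × 2.28 × 3.1 = 4.099 m³/s
w_6 = (25.1 − 15.0)/2 = 5.05 m; q_6 = 0.54 × 1.92 × 5.05 = 5.236 m³/s
w_7 = (29.3 − 19.5)/2 = 4.9 m; q_7 = 0.49 × 1.23 × 4.9 = 2.953 m³/s
w_8 = (29.3 − 25.1)/2 = 2.1 m; q_8 = 0.29 × 0.51 × 2.1 = 0.3106 m³/s
Q = Σ qᵢ = 18.17 m³/s

18.2 m³/s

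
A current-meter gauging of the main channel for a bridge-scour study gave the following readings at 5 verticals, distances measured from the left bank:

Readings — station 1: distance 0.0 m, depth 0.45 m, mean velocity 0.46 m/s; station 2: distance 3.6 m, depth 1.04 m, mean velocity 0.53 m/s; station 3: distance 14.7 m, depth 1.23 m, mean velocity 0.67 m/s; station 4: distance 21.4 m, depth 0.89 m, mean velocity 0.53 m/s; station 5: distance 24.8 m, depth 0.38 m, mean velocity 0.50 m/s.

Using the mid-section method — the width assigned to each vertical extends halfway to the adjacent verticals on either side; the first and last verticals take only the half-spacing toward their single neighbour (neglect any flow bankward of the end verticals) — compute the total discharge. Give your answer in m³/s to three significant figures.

14.5 m³/s

w_1 = (3.6 − 0.0)/2 = 1.8 m; q_1 = 0.46 × 0.45 × 1.8 = 0.3726 m³/s
w_2 = (14.7 − 0.0)/2 = 7.35 m; q_2 = 0.53 × 1.04 × 7.35 = 4.051 m³/s
w_3 = (21.4 − 3.6)/2 = 8.9 m; q_3 = 0.67 × 1.23 × 8.9 = 7.334 m³/s
w_4 = (24.8 − 14.7)/2 = 5.05 m; q_4 = 0.53 × 0.89 × 5.05 = 2.382 m³/s
w_5 = (24.8 − 21.4)/2 = 1.7 m; q_5 = 0.50 × 0.38 × 1.7 = 0.3230 m³/s
Q = Σ qᵢ = 14.46 m³/s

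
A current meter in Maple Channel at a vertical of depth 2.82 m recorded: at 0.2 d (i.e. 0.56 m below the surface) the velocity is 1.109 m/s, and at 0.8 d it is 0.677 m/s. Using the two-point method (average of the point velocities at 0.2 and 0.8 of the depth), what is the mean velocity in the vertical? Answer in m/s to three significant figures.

v̄ = (1.109 + 0.677) / 2 = 0.8930 m/s

0.893 m/s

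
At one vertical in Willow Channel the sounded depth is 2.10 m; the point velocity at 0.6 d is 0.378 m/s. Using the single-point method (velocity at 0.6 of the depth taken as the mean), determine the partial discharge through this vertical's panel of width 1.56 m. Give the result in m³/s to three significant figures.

1.24 m³/s

v̄ = v₀.₆ = 0.378 m/s
q = v̄ × d × w = 0.3780 × 2.10 × 1.56 = 1.238 m³/s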